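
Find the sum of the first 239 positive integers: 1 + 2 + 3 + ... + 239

Formula: ∑k = n(n+1)/2
= 239×240/2
= 57360/2
= 28680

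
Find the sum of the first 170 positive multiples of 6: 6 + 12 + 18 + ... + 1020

Factor out 6: = 6(1 + 2 + ... + 170) = 6 × n(n+1)/2
= 6 × 170×171/2
= 6 × 14535
= 87210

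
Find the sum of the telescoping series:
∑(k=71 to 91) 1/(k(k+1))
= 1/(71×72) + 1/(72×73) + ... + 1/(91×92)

Partial fractions: 1/(k(k+1)) = 1/k - 1/(k+1)
The series telescopes:
= (1/71 - 1/72) + (1/72 - 1/73) + ... + (1/91 - 1/92)
= 1/71 - 1/92
= 21/6532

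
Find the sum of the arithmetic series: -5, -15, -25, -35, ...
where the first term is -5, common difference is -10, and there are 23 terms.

Sₙ = n/2 × (first + last)
Last term = a + (n-1)d = -5 + (23-1)×(-10) = -225
S_23 = 23/2 × (-5 + (-225))
S_23 = 23/2 × (-230) = -2645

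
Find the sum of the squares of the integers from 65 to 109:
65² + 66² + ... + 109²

Use ∑_{k=1}^{n} k² = n(n+1)(2n+1)/6, then subtract the first 64 terms.
∑_{k=1}^{109} k² = 109×110×219/6 = 437635
∑_{k=1}^{64} k² = 64×65×129/6 = 89440
∑_{k=65}^{109} k² = 437635 - 89440 = 348195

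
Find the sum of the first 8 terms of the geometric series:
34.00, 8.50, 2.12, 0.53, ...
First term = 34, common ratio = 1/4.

Sₙ = a(1 - rⁿ) / (1 - r)
S_8 = 34(1 - (1/4)^8) / (1 - (1/4))
S_8 = 34(1 - (1/65536)) / (3/4)
S_8 = 371365/8192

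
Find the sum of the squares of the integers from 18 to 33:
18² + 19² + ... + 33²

Use ∑_{k=1}^{n} k² = n(n+1)(2n+1)/6, then subtract the first 17 terms.
∑_{k=1}^{33} k² = 33×34×67/6 = 12529
∑_{k=1}^{17} k² = 17×18×35/6 = 1785
∑_{k=18}^{33} k² = 12529 - 1785 = 10744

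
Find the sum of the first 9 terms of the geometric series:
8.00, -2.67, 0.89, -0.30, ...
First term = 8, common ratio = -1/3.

Sₙ = a(1 - rⁿ) / (1 - r)
S_9 = 8(1 - (-1/3)^9) / (1 - (-1/3))
S_9 = 8(1 - (-1/19683)) / (4/3)
S_9 = 39368/6561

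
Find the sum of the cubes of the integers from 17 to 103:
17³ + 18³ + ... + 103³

Use ∑_{k=1}^{n} k³ = [n(n+1)/2]², then subtract the first 16 terms.
∑_{k=1}^{103} k³ = [103×104/2]² = 5356² = 28686736
∑_{k=1}^{16} k³ = [16×17/2]² = 136² = 18496
∑_{k=17}^{103} k³ = 28686736 - 18496 = 28668240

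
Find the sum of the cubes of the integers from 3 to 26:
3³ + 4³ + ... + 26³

Use ∑_{k=1}^{n} k³ = [n(n+1)/2]², then subtract the first 2 terms.
∑_{k=1}^{26} k³ = [26×27/2]² = 351² = 123201
∑_{k=1}^{2} k³ = [2×3/2]² = 3² = 9
∑_{k=3}^{26} k³ = 123201 - 9 = 123192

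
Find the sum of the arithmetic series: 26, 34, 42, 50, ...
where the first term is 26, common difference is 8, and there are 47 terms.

Sₙ = n/2 × (first + last)
Last term = a + (n-1)d = 26 + (47-1)×8 = 394
S_47 = 47/2 × (26 + 394)
S_47 = 47/2 × 420 = 9870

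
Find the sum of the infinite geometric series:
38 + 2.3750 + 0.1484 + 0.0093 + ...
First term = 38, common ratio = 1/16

For |r| < 1, S = a / (1 - r)
S = 38 / (1 - (1/16))
S = 38 / (15/16)
S = 608/15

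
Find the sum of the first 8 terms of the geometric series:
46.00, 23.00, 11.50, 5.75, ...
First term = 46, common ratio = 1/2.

Sₙ = a(1 - rⁿ) / (1 - r)
S_8 = 46(1 - (1/2)^8) / (1 - (1/2))
S_8 = 46(1 - (1/256)) / (1/2)
S_8 = 5865/64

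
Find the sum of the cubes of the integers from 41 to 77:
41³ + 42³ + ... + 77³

Use ∑_{k=1}^{n} k³ = [n(n+1)/2]², then subtract the first 40 terms.
∑_{k=1}^{77} k³ = [77×78/2]² = 3003² = 9018009
∑_{k=1}^{40} k³ = [40×41/2]² = 820² = 672400
∑_{k=41}^{77} k³ = 9018009 - 672400 = 8345609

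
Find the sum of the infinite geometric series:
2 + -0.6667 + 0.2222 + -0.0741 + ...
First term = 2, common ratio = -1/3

For |r| < 1, S = a / (1 - r)
S = 2 / (1 - (-1/3))
S = 2 / (4/3)
S = 3/2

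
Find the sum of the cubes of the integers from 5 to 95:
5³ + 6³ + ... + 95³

Use ∑_{k=1}^{n} k³ = [n(n+1)/2]², then subtract the first 4 terms.
∑_{k=1}^{95} k³ = [95×96/2]² = 4560² = 20793600
∑_{k=1}^{4} k³ = [4×5/2]² = 10² = 100
∑_{k=5}^{95} k³ = 20793600 - 100 = 20793500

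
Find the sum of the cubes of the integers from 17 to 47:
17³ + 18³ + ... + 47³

Use ∑_{k=1}^{n} k³ = [n(n+1)/2]², then subtract the first 16 terms.
∑_{k=1}^{47} k³ = [47×48/2]² = 1128² = 1272384
∑_{k=1}^{16} k³ = [16×17/2]² = 136² = 18496
∑_{k=17}^{47} k³ = 1272384 - 18496 = 1253888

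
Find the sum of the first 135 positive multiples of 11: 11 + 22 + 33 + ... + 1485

Factor out 11: = 11(1 + 2 + ... + 135) = 11 × n(n+1)/2
= 11 × 135×136/2
= 11 × 9180
= 100980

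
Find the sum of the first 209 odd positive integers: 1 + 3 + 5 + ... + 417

Sum of first n odd numbers = n²
= 209²
= 43681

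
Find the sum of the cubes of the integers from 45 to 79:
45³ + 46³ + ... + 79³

Use ∑_{k=1}^{n} k³ = [n(n+1)/2]², then subtract the first 44 terms.
∑_{k=1}^{79} k³ = [79×80/2]² = 3160² = 9985600
∑_{k=1}^{44} k³ = [44×45/2]² = 990² = 980100
∑_{k=45}^{79} k³ = 9985600 - 980100 = 9005500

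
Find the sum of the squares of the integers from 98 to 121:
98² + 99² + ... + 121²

Use ∑_{k=1}^{n} k² = n(n+1)(2n+1)/6, then subtract the first 97 terms.
∑_{k=1}^{121} k² = 121×122×243/6 = 597861
∑_{k=1}^{97} k² = 97×98×195/6 = 308945
∑_{k=98}^{121} k² = 597861 - 308945 = 288916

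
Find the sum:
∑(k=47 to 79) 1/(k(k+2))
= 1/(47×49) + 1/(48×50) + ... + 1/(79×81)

Partial fractions: 1/(k(k+2)) = (1/2)[1/k - 1/(k+2)]
Telescoping leaves the first two and last two terms:
= (1/2)[1/47 + 1/48 - 1/80 - 1/81]
= 2629/304560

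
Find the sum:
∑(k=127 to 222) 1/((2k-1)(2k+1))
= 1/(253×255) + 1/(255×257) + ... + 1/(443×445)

Partial fractions: 1/((2k-1)(2k+1)) = (1/2)[1/(2k-1) - 1/(2k+1)]
The series telescopes:
= (1/2)[1/253 - 1/445]
= 96/112585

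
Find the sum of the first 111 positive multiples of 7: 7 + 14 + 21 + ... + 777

Factor out 7: = 7(1 + 2 + ... + 111) = 7 × n(n+1)/2
= 7 × 111×112/2
= 7 × 6216
= 43512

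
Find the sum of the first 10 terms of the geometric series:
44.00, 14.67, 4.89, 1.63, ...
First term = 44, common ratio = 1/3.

Sₙ = a(1 - rⁿ) / (1 - r)
S_10 = 44(1 - (1/3)^10) / (1 - (1/3))
S_10 = 44(1 - (1/59049)) / (2/3)
S_10 = 1299056/19683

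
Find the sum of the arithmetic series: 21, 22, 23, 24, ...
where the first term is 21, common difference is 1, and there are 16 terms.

Sₙ = n/2 × (first + last)
Last term = a + (n-1)d = 21 + (16-1)×1 = 36
S_16 = 16/2 × (21 + 36)
S_16 = 16/2 × 57 = 456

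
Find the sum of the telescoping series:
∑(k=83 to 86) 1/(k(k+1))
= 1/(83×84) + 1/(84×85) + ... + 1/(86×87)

Partial fractions: 1/(k(k+1)) = 1/k - 1/(k+1)
The series telescopes:
= (1/83 - 1/84) + (1/84 - 1/85) + ... + (1/86 - 1/87)
= 1/83 - 1/87
= 4/7221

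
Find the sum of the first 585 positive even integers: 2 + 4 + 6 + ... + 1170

Sum of first n even numbers = n(n+1)
= 585×586
= 342810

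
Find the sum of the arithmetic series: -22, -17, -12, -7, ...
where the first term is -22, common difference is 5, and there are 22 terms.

Sₙ = n/2 × (first + last)
Last term = a + (n-1)d = -22 + (22-1)×5 = 83
S_22 = 22/2 × (-22 + 83)
S_22 = 22/2 × 61 = 671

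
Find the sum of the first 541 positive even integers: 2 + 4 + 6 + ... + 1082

Sum of first n even numbers = n(n+1)
= 541×542
= 293222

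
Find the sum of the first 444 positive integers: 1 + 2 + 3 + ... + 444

Formula: ∑k = n(n+1)/2
= 444×445/2
= 197580/2
= 98790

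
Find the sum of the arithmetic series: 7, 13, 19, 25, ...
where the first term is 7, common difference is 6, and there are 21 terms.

Sₙ = n/2 × (first + last)
Last term = a + (n-1)d = 7 + (21-1)×6 = 127
S_21 = 21/2 × (7 + 127)
S_21 = 21/2 × 134 = 1407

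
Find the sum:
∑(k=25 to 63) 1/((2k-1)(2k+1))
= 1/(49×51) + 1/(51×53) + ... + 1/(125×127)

Partial fractions: 1/((2k-1)(2k+1)) = (1/2)[1/(2k-1) - 1/(2k+1)]
The series telescopes:
= (1/2)[1/49 - 1/127]
= 39/6223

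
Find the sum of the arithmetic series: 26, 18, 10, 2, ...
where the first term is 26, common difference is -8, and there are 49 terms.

Sₙ = n/2 × (first + last)
Last term = a + (n-1)d = 26 + (49-1)×(-8) = -358
S_49 = 49/2 × (26 + (-358))
S_49 = 49/2 × (-332) = -8134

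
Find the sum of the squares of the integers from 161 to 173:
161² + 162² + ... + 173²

Use ∑_{k=1}^{n} k² = n(n+1)(2n+1)/6, then subtract the first 160 terms.
∑_{k=1}^{173} k² = 173×174×347/6 = 1740899
∑_{k=1}^{160} k² = 160×161×321/6 = 1378160
∑_{k=161}^{173} k² = 1740899 - 1378160 = 362739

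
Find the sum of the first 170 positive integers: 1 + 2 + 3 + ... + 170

Formula: ∑k = n(n+1)/2
= 170×171/2
= 29070/2
= 14535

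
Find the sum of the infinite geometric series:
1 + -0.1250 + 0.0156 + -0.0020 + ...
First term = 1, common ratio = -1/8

For |r| < 1, S = a / (1 - r)
S = 1 / (1 - (-1/8))
S = 1 / (9/8)
S = 8/9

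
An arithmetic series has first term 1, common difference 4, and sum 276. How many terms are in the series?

Using S = n/2 × [2a + (n-1)d]
276 = n/2 × [2(1) + (n-1)(4)]
276 = n/2 × [2 + 4n - 4]
552 = n × [-2 + 4n]
4n² + (-2)n - 552 = 0
Discriminant: Δ = (-2)² - 4(4)(-552) = 4 + 8832 = 8836
√Δ = 94
n = [-(-2) + √Δ] / (2·4) = (2 + 94) / 8 = 96 / 8 = 12
(The negative root is discarded since n must be a positive integer.)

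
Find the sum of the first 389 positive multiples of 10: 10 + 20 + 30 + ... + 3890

Factor out 10: = 10(1 + 2 + ... + 389) = 10 × n(n+1)/2
= 10 × 389×390/2
= 10 × 75855
= 758550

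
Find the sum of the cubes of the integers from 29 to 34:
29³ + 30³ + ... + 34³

Use ∑_{k=1}^{n} k³ = [n(n+1)/2]², then subtract the first 28 terms.
∑_{k=1}^{34} k³ = [34×35/2]² = 595² = 354025
∑_{k=1}^{28} k³ = [28×29/2]² = 406² = 164836
∑_{k=29}^{34} k³ = 354025 - 164836 = 189189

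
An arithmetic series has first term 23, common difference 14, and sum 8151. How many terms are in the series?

Using S = n/2 × [2a + (n-1)d]
8151 = n/2 × [2(23) + (n-1)(14)]
8151 = n/2 × [46 + 14n - 14]
16302 = n × [32 + 14n]
14n² + (32)n - 16302 = 0
Discriminant: Δ = (32)² - 4(14)(-16302) = 1024 + 912912 = 913936
√Δ = 956
n = [-(32) + √Δ] / (2·14) = (-32 + 956) / 28 = 924 / 28 = 33
(The negative root is discarded since n must be a positive integer.)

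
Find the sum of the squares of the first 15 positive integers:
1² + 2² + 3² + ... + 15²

Formula: ∑k² = n(n+1)(2n+1)/6
= 15×16×31/6
= 7440/6
= 1240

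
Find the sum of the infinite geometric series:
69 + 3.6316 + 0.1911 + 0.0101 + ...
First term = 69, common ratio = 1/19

For |r| < 1, S = a / (1 - r)
S = 69 / (1 - (1/19))
S = 69 / (18/19)
S = 437/6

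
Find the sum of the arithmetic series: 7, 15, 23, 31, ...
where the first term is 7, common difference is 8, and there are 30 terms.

Sₙ = n/2 × (first + last)
Last term = a + (n-1)d = 7 + (30-1)×8 = 239
S_30 = 30/2 × (7 + 239)
S_30 = 30/2 × 246 = 3690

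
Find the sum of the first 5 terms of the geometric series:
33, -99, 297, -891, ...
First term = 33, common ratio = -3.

Sₙ = a(1 - rⁿ) / (1 - r)
S_5 = 33(1 - (-3)^5) / (1 - (-3))
S_5 = 33(1 - (-243)) / (4)
S_5 = 2013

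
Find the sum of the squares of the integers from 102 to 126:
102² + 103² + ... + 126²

Use ∑_{k=1}^{n} k² = n(n+1)(2n+1)/6, then subtract the first 101 terms.
∑_{k=1}^{126} k² = 126×127×253/6 = 674751
∑_{k=1}^{101} k² = 101×102×203/6 = 348551
∑_{k=102}^{126} k² = 674751 - 348551 = 326200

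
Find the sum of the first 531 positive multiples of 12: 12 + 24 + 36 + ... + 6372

Factor out 12: = 12(1 + 2 + ... + 531) = 12 × n(n+1)/2
= 12 × 531×532/2
= 12 × 141246
= 1694952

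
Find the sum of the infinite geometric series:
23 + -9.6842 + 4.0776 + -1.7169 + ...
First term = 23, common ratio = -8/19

For |r| < 1, S = a / (1 - r)
S = 23 / (1 - (-8/19))
S = 23 / (27/19)
S = 437/27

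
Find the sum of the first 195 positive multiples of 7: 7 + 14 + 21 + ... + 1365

Factor out 7: = 7(1 + 2 + ... + 195) = 7 × n(n+1)/2
= 7 × 195×196/2
= 7 × 19110
= 133770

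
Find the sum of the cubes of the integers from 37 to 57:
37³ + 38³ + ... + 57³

Use ∑_{k=1}^{n} k³ = [n(n+1)/2]², then subtract the first 36 terms.
∑_{k=1}^{57} k³ = [57×58/2]² = 1653² = 2732409
∑_{k=1}^{36} k³ = [36×37/2]² = 666² = 443556
∑_{k=37}^{57} k³ = 2732409 - 443556 = 2288853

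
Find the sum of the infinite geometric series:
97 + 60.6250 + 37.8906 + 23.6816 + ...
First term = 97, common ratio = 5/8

For |r| < 1, S = a / (1 - r)
S = 97 / (1 - (5/8))
S = 97 / (3/8)
S = 776/3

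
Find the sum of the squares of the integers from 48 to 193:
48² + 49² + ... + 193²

Use ∑_{k=1}^{n} k² = n(n+1)(2n+1)/6, then subtract the first 47 terms.
∑_{k=1}^{193} k² = 193×194×387/6 = 2415009
∑_{k=1}^{47} k² = 47×48×95/6 = 35720
∑_{k=48}^{193} k² = 2415009 - 35720 = 2379289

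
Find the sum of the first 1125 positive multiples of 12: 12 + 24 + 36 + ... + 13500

Factor out 12: = 12(1 + 2 + ... + 1125) = 12 × n(n+1)/2
= 12 × 1125×1126/2
= 12 × 633375
= 7600500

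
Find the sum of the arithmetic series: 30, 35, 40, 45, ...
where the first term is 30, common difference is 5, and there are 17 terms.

Sₙ = n/2 × (first + last)
Last term = a + (n-1)d = 30 + (17-1)×5 = 110
S_17 = 17/2 × (30 + 110)
S_17 = 17/2 × 140 = 1190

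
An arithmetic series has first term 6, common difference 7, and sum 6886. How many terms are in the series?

Using S = n/2 × [2a + (n-1)d]
6886 = n/2 × [2(6) + (n-1)(7)]
6886 = n/2 × [12 + 7n - 7]
13772 = n × [5 + 7n]
7n² + (5)n - 13772 = 0
Discriminant: Δ = (5)² - 4(7)(-13772) = 25 + 385616 = 385641
√Δ = 621
n = [-(5) + √Δ] / (2·7) = (-5 + 621) / 14 = 616 / 14 = 44
(The negative root is discarded since n must be a positive integer.)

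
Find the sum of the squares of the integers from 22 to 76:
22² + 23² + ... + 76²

Use ∑_{k=1}^{n} k² = n(n+1)(2n+1)/6, then subtract the first 21 terms.
∑_{k=1}^{76} k² = 76×77×153/6 = 149226
∑_{k=1}^{21} k² = 21×22×43/6 = 3311
∑_{k=22}^{76} k² = 149226 - 3311 = 145915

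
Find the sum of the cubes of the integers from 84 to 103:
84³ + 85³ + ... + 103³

Use ∑_{k=1}^{n} k³ = [n(n+1)/2]², then subtract the first 83 terms.
∑_{k=1}^{103} k³ = [103×104/2]² = 5356² = 28686736
∑_{k=1}^{83} k³ = [83×84/2]² = 3486² = 12152196
∑_{k=84}^{103} k³ = 28686736 - 12152196 = 16534540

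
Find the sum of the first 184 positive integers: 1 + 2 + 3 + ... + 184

Formula: ∑k = n(n+1)/2
= 184×185/2
= 34040/2
= 17020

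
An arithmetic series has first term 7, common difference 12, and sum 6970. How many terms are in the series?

Using S = n/2 × [2a + (n-1)d]
6970 = n/2 × [2(7) + (n-1)(12)]
6970 = n/2 × [14 + 12n - 12]
13940 = n × [2 + 12n]
12n² + (2)n - 13940 = 0
Discriminant: Δ = (2)² - 4(12)(-13940) = 4 + 669120 = 669124
√Δ = 818
n = [-(2) + √Δ] / (2·12) = (-2 + 818) / 24 = 816 / 24 = 34
(The negative root is discarded since n must be a positive integer.)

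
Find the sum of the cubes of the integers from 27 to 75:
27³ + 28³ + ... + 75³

Use ∑_{k=1}^{n} k³ = [n(n+1)/2]², then subtract the first 26 terms.
∑_{k=1}^{75} k³ = [75×76/2]² = 2850² = 8122500
∑_{k=1}^{26} k³ = [26×27/2]² = 351² = 123201
∑_{k=27}^{75} k³ = 8122500 - 123201 = 7999299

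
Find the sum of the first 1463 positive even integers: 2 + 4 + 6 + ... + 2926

Sum of first n even numbers = n(n+1)
= 1463×1464
= 2141832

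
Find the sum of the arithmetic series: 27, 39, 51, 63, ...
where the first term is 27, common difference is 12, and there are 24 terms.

Sₙ = n/2 × (first + last)
Last term = a + (n-1)d = 27 + (24-1)×12 = 303
S_24 = 24/2 × (27 + 303)
S_24 = 24/2 × 330 = 3960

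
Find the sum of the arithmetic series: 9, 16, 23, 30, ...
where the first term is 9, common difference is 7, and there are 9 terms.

Sₙ = n/2 × (first + last)
Last term = a + (n-1)d = 9 + (9-1)×7 = 65
S_9 = 9/2 × (9 + 65)
S_9 = 9/2 × 74 = 333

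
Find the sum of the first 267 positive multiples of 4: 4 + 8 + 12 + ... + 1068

Factor out 4: = 4(1 + 2 + ... + 267) = 4 × n(n+1)/2
= 4 × 267×268/2
= 4 × 35778
= 143112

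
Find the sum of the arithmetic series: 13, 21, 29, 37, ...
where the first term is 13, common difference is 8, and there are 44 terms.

Sₙ = n/2 × (first + last)
Last term = a + (n-1)d = 13 + (44-1)×8 = 357
S_44 = 44/2 × (13 + 357)
S_44 = 44/2 × 370 = 8140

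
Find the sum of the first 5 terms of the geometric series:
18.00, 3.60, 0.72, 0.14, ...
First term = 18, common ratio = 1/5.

Sₙ = a(1 - rⁿ) / (1 - r)
S_5 = 18(1 - (1/5)^5) / (1 - (1/5))
S_5 = 18(1 - (1/3125)) / (4/5)
S_5 = 14058/625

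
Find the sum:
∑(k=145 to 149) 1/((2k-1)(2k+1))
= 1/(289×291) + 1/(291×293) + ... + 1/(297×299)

Partial fractions: 1/((2k-1)(2k+1)) = (1/2)[1/(2k-1) - 1/(2k+1)]
The series telescopes:
= (1/2)[1/289 - 1/299]
= 5/86411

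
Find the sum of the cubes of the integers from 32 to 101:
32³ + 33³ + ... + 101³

Use ∑_{k=1}^{n} k³ = [n(n+1)/2]², then subtract the first 31 terms.
∑_{k=1}^{101} k³ = [101×102/2]² = 5151² = 26532801
∑_{k=1}^{31} k³ = [31×32/2]² = 496² = 246016
∑_{k=32}^{101} k³ = 26532801 - 246016 = 26286785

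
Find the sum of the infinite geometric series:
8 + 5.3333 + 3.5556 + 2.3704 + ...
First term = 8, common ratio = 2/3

For |r| < 1, S = a / (1 - r)
S = 8 / (1 - (2/3))
S = 8 / (1/3)
S = 24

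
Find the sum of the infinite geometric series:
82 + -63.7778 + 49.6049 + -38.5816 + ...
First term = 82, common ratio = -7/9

For |r| < 1, S = a / (1 - r)
S = 82 / (1 - (-7/9))
S = 82 / (16/9)
S = 369/8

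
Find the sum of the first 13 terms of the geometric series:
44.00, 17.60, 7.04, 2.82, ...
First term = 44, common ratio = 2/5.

Sₙ = a(1 - rⁿ) / (1 - r)
S_13 = 44(1 - (2/5)^13) / (1 - (2/5))
S_13 = 44(1 - (8192/1220703125)) / (3/5)
S_13 = 17903525684/244140625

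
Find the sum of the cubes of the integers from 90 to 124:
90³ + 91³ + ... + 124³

Use ∑_{k=1}^{n} k³ = [n(n+1)/2]², then subtract the first 89 terms.
∑_{k=1}^{124} k³ = [124×125/2]² = 7750² = 60062500
∑_{k=1}^{89} k³ = [89×90/2]² = 4005² = 16040025
∑_{k=90}^{124} k³ = 60062500 - 16040025 = 44022475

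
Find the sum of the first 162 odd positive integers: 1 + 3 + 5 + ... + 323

Sum of first n odd numbers = n²
= 162²
= 26244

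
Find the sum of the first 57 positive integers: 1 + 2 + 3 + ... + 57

Formula: ∑k = n(n+1)/2
= 57×58/2
= 3306/2
= 1653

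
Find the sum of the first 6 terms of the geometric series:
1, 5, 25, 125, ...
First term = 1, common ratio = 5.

Sₙ = a(1 - rⁿ) / (1 - r)
S_6 = 1(1 - 5^6) / (1 - 5)
S_6 = 1(1 - 15625) / (-4)
S_6 = 3906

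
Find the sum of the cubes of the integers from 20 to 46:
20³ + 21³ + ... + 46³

Use ∑_{k=1}^{n} k³ = [n(n+1)/2]², then subtract the first 19 terms.
∑_{k=1}^{46} k³ = [46×47/2]² = 1081² = 1168561
∑_{k=1}^{19} k³ = [19×20/2]² = 190² = 36100
∑_{k=20}^{46} k³ = 1168561 - 36100 = 1132461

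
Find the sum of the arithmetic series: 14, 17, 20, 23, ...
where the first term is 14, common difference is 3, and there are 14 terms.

Sₙ = n/2 × (first + last)
Last term = a + (n-1)d = 14 + (14-1)×3 = 53
S_14 = 14/2 × (14 + 53)
S_14 = 14/2 × 67 = 469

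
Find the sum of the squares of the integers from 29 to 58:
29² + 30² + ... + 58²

Use ∑_{k=1}^{n} k² = n(n+1)(2n+1)/6, then subtract the first 28 terms.
∑_{k=1}^{58} k² = 58×59×117/6 = 66729
∑_{k=1}^{28} k² = 28×29×57/6 = 7714
∑_{k=29}^{58} k² = 66729 - 7714 = 59015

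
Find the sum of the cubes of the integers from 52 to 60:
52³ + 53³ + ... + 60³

Use ∑_{k=1}^{n} k³ = [n(n+1)/2]², then subtract the first 51 terms.
∑_{k=1}^{60} k³ = [60×61/2]² = 1830² = 3348900
∑_{k=1}^{51} k³ = [51×52/2]² = 1326² = 1758276
∑_{k=52}^{60} k³ = 3348900 - 1758276 = 1590624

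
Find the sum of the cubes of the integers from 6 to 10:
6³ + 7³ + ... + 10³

Use ∑_{k=1}^{n} k³ = [n(n+1)/2]², then subtract the first 5 terms.
∑_{k=1}^{10} k³ = [10×11/2]² = 55² = 3025
∑_{k=1}^{5} k³ = [5×6/2]² = 15² = 225
∑_{k=6}^{10} k³ = 3025 - 225 = 2800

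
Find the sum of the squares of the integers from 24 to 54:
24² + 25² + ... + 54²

Use ∑_{k=1}^{n} k² = n(n+1)(2n+1)/6, then subtract the first 23 terms.
∑_{k=1}^{54} k² = 54×55×109/6 = 53955
∑_{k=1}^{23} k² = 23×24×47/6 = 4324
∑_{k=24}^{54} k² = 53955 - 4324 = 49631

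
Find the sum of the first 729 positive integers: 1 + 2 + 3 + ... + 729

Formula: ∑k = n(n+1)/2
= 729×730/2
= 532170/2
= 266085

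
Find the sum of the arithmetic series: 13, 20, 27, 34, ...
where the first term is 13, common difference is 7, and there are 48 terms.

Sₙ = n/2 × (first + last)
Last term = a + (n-1)d = 13 + (48-1)×7 = 342
S_48 = 48/2 × (13 + 342)
S_48 = 48/2 × 355 = 8520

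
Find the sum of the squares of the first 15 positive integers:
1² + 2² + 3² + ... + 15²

Formula: ∑k² = n(n+1)(2n+1)/6
= 15×16×31/6
= 7440/6
= 1240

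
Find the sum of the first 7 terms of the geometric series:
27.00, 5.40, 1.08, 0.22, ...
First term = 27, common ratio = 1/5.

Sₙ = a(1 - rⁿ) / (1 - r)
S_7 = 27(1 - (1/5)^7) / (1 - (1/5))
S_7 = 27(1 - (1/78125)) / (4/5)
S_7 = 527337/15625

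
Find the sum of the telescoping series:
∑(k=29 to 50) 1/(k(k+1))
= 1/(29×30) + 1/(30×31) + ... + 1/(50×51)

Partial fractions: 1/(k(k+1)) = 1/k - 1/(k+1)
The series telescopes:
= (1/29 - 1/30) + (1/30 - 1/31) + ... + (1/50 - 1/51)
= 1/29 - 1/51
= 22/1479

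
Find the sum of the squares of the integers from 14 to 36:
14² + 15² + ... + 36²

Use ∑_{k=1}^{n} k² = n(n+1)(2n+1)/6, then subtract the first 13 terms.
∑_{k=1}^{36} k² = 36×37×73/6 = 16206
∑_{k=1}^{13} k² = 13×14×27/6 = 819
∑_{k=14}^{36} k² = 16206 - 819 = 15387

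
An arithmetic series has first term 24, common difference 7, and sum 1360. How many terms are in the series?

Using S = n/2 × [2a + (n-1)d]
1360 = n/2 × [2(24) + (n-1)(7)]
1360 = n/2 × [48 + 7n - 7]
2720 = n × [41 + 7n]
7n² + (41)n - 2720 = 0
Discriminant: Δ = (41)² - 4(7)(-2720) = 1681 + 76160 = 77841
√Δ = 279
n = [-(41) + √Δ] / (2·7) = (-41 + 279) / 14 = 238 / 14 = 17
(The negative root is discarded since n must be a positive integer.)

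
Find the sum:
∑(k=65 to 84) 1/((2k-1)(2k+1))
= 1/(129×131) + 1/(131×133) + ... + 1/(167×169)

Partial fractions: 1/((2k-1)(2k+1)) = (1/2)[1/(2k-1) - 1/(2k+1)]
The series telescopes:
= (1/2)[1/129 - 1/169]
= 20/21801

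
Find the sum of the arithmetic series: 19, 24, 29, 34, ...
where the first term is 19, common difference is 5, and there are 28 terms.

Sₙ = n/2 × (first + last)
Last term = a + (n-1)d = 19 + (28-1)×5 = 154
S_28 = 28/2 × (19 + 154)
S_28 = 28/2 × 173 = 2422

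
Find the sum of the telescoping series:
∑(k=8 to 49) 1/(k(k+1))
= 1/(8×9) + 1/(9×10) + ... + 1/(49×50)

Partial fractions: 1/(k(k+1)) = 1/k - 1/(k+1)
The series telescopes:
= (1/8 - 1/9) + (1/9 - 1/10) + ... + (1/49 - 1/50)
= 1/8 - 1/50
= 21/200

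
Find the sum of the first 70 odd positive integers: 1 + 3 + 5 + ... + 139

Sum of first n odd numbers = n²
= 70²
= 4900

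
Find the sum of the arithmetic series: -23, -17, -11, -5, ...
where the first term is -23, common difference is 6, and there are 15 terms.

Sₙ = n/2 × (first + last)
Last term = a + (n-1)d = -23 + (15-1)×6 = 61
S_15 = 15/2 × (-23 + 61)
S_15 = 15/2 × 38 = 285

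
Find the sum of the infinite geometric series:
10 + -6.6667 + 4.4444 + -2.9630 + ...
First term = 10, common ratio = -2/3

For |r| < 1, S = a / (1 - r)
S = 10 / (1 - (-2/3))
S = 10 / (5/3)
S = 6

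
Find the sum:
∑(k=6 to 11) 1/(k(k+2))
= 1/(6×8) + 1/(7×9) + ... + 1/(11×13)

Partial fractions: 1/(k(k+2)) = (1/2)[1/k - 1/(k+2)]
Telescoping leaves the first two and last two terms:
= (1/2)[1/6 + 1/7 - 1/12 - 1/13]
= 163/2184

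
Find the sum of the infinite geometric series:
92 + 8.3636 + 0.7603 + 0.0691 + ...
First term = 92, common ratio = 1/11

For |r| < 1, S = a / (1 - r)
S = 92 / (1 - (1/11))
S = 92 / (10/11)
S = 506/5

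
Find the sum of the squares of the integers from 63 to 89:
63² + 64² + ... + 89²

Use ∑_{k=1}^{n} k² = n(n+1)(2n+1)/6, then subtract the first 62 terms.
∑_{k=1}^{89} k² = 89×90×179/6 = 238965
∑_{k=1}^{62} k² = 62×63×125/6 = 81375
∑_{k=63}^{89} k² = 238965 - 81375 = 157590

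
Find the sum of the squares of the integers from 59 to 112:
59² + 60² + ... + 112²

Use ∑_{k=1}^{n} k² = n(n+1)(2n+1)/6, then subtract the first 58 terms.
∑_{k=1}^{112} k² = 112×113×225/6 = 474600
∑_{k=1}^{58} k² = 58×59×117/6 = 66729
∑_{k=59}^{112} k² = 474600 - 66729 = 407871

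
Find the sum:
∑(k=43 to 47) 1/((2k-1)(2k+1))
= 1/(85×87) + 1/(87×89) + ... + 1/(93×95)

Partial fractions: 1/((2k-1)(2k+1)) = (1/2)[1/(2k-1) - 1/(2k+1)]
The series telescopes:
= (1/2)[1/85 - 1/95]
= 1/1615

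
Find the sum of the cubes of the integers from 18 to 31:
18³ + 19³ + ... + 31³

Use ∑_{k=1}^{n} k³ = [n(n+1)/2]², then subtract the first 17 terms.
∑_{k=1}^{31} k³ = [31×32/2]² = 496² = 246016
∑_{k=1}^{17} k³ = [17×18/2]² = 153² = 23409
∑_{k=18}^{31} k³ = 246016 - 23409 = 222607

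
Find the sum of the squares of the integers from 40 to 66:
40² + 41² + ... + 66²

Use ∑_{k=1}^{n} k² = n(n+1)(2n+1)/6, then subtract the first 39 terms.
∑_{k=1}^{66} k² = 66×67×133/6 = 98021
∑_{k=1}^{39} k² = 39×40×79/6 = 20540
∑_{k=40}^{66} k² = 98021 - 20540 = 77481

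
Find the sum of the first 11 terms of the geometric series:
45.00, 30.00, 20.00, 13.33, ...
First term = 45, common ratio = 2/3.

Sₙ = a(1 - rⁿ) / (1 - r)
S_11 = 45(1 - (2/3)^11) / (1 - (2/3))
S_11 = 45(1 - (2048/177147)) / (1/3)
S_11 = 875495/6561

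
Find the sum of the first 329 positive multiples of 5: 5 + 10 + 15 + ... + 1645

Factor out 5: = 5(1 + 2 + ... + 329) = 5 × n(n+1)/2
= 5 × 329×330/2
= 5 × 54285
= 271425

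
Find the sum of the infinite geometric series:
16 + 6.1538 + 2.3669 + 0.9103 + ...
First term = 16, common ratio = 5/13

For |r| < 1, S = a / (1 - r)
S = 16 / (1 - (5/13))
S = 16 / (8/13)
S = 26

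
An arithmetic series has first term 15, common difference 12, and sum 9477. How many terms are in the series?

Using S = n/2 × [2a + (n-1)d]
9477 = n/2 × [2(15) + (n-1)(12)]
9477 = n/2 × [30 + 12n - 12]
18954 = n × [18 + 12n]
12n² + (18)n - 18954 = 0
Discriminant: Δ = (18)² - 4(12)(-18954) = 324 + 909792 = 910116
√Δ = 954
n = [-(18) + √Δ] / (2·12) = (-18 + 954) / 24 = 936 / 24 = 39
(The negative root is discarded since n must be a positive integer.)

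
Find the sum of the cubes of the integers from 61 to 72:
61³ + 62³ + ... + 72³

Use ∑_{k=1}^{n} k³ = [n(n+1)/2]², then subtract the first 60 terms.
∑_{k=1}^{72} k³ = [72×73/2]² = 2628² = 6906384
∑_{k=1}^{60} k³ = [60×61/2]² = 1830² = 3348900
∑_{k=61}^{72} k³ = 6906384 - 3348900 = 3557484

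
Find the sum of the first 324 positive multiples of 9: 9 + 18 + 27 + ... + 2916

Factor out 9: = 9(1 + 2 + ... + 324) = 9 × n(n+1)/2
= 9 × 324×325/2
= 9 × 52650
= 473850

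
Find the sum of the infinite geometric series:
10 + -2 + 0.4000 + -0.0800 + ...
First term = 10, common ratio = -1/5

For |r| < 1, S = a / (1 - r)
S = 10 / (1 - (-1/5))
S = 10 / (6/5)
S = 25/3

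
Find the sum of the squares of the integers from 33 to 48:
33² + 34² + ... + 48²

Use ∑_{k=1}^{n} k² = n(n+1)(2n+1)/6, then subtract the first 32 terms.
∑_{k=1}^{48} k² = 48×49×97/6 = 38024
∑_{k=1}^{32} k² = 32×33×65/6 = 11440
∑_{k=33}^{48} k² = 38024 - 11440 = 26584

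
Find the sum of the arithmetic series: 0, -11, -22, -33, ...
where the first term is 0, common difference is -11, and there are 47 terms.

Sₙ = n/2 × (first + last)
Last term = a + (n-1)d = 0 + (47-1)×(-11) = -506
S_47 = 47/2 × (0 + (-506))
S_47 = 47/2 × (-506) = -11891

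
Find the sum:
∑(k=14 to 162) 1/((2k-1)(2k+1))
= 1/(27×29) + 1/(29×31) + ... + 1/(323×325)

Partial fractions: 1/((2k-1)(2k+1)) = (1/2)[1/(2k-1) - 1/(2k+1)]
The series telescopes:
= (1/2)[1/27 - 1/325]
= 149/8775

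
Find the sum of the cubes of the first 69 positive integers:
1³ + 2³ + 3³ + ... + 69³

Formula: ∑k³ = [n(n+1)/2]²
= [69×70/2]²
= 2415²
= 5832225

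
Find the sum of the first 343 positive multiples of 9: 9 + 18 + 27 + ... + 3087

Factor out 9: = 9(1 + 2 + ... + 343) = 9 × n(n+1)/2
= 9 × 343×344/2
= 9 × 58996
= 530964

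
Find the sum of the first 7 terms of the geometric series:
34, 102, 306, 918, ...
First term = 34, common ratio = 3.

Sₙ = a(1 - rⁿ) / (1 - r)
S_7 = 34(1 - 3^7) / (1 - 3)
S_7 = 34(1 - 2187) / (-2)
S_7 = 37162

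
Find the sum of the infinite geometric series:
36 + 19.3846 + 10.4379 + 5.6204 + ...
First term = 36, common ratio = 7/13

For |r| < 1, S = a / (1 - r)
S = 36 / (1 - (7/13))
S = 36 / (6/13)
S = 78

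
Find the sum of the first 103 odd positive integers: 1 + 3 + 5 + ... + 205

Sum of first n odd numbers = n²
= 103²
= 10609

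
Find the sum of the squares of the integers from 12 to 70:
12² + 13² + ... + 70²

Use ∑_{k=1}^{n} k² = n(n+1)(2n+1)/6, then subtract the first 11 terms.
∑_{k=1}^{70} k² = 70×71×141/6 = 116795
∑_{k=1}^{11} k² = 11×12×23/6 = 506
∑_{k=12}^{70} k² = 116795 - 506 = 116289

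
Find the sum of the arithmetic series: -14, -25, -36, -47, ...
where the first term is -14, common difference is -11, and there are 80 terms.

Sₙ = n/2 × (first + last)
Last term = a + (n-1)d = -14 + (80-1)×(-11) = -883
S_80 = 80/2 × (-14 + (-883))
S_80 = 80/2 × (-897) = -35880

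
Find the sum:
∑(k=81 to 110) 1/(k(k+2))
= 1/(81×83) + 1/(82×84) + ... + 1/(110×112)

Partial fractions: 1/(k(k+2)) = (1/2)[1/k - 1/(k+2)]
Telescoping leaves the first two and last two terms:
= (1/2)[1/81 + 1/82 - 1/111 - 1/112]
= 90875/27524448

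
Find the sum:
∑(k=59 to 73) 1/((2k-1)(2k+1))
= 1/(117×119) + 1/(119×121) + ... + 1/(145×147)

Partial fractions: 1/((2k-1)(2k+1)) = (1/2)[1/(2k-1) - 1/(2k+1)]
The series telescopes:
= (1/2)[1/117 - 1/147]
= 5/5733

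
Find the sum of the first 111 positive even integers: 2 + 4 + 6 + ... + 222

Sum of first n even numbers = n(n+1)
= 111×112
= 12432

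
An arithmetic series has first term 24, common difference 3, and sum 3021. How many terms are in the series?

Using S = n/2 × [2a + (n-1)d]
3021 = n/2 × [2(24) + (n-1)(3)]
3021 = n/2 × [48 + 3n - 3]
6042 = n × [45 + 3n]
3n² + (45)n - 6042 = 0
Discriminant: Δ = (45)² - 4(3)(-6042) = 2025 + 72504 = 74529
√Δ = 273
n = [-(45) + √Δ] / (2·3) = (-45 + 273) / 6 = 228 / 6 = 38
(The negative root is discarded since n must be a positive integer.)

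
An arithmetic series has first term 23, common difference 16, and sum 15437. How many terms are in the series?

Using S = n/2 × [2a + (n-1)d]
15437 = n/2 × [2(23) + (n-1)(16)]
15437 = n/2 × [46 + 16n - 16]
30874 = n × [30 + 16n]
16n² + (30)n - 30874 = 0
Discriminant: Δ = (30)² - 4(16)(-30874) = 900 + 1975936 = 1976836
√Δ = 1406
n = [-(30) + √Δ] / (2·16) = (-30 + 1406) / 32 = 1376 / 32 = 43
(The negative root is discarded since n must be a positive integer.)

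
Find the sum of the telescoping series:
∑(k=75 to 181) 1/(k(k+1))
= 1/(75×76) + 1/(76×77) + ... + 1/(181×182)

Partial fractions: 1/(k(k+1)) = 1/k - 1/(k+1)
The series telescopes:
= (1/75 - 1/76) + (1/76 - 1/77) + ... + (1/181 - 1/182)
= 1/75 - 1/182
= 107/13650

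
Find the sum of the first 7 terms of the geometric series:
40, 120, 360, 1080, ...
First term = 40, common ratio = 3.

Sₙ = a(1 - rⁿ) / (1 - r)
S_7 = 40(1 - 3^7) / (1 - 3)
S_7 = 40(1 - 2187) / (-2)
S_7 = 43720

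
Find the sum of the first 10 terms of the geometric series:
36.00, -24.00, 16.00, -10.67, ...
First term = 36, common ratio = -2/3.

Sₙ = a(1 - rⁿ) / (1 - r)
S_10 = 36(1 - (-2/3)^10) / (1 - (-2/3))
S_10 = 36(1 - (1024/59049)) / (5/3)
S_10 = 46420/2187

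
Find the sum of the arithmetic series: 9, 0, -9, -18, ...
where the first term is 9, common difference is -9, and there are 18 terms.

Sₙ = n/2 × (first + last)
Last term = a + (n-1)d = 9 + (18-1)×(-9) = -144
S_18 = 18/2 × (9 + (-144))
S_18 = 18/2 × (-135) = -1215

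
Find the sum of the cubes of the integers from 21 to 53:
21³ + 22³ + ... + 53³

Use ∑_{k=1}^{n} k³ = [n(n+1)/2]², then subtract the first 20 terms.
∑_{k=1}^{53} k³ = [53×54/2]² = 1431² = 2047761
∑_{k=1}^{20} k³ = [20×21/2]² = 210² = 44100
∑_{k=21}^{53} k³ = 2047761 - 44100 = 2003661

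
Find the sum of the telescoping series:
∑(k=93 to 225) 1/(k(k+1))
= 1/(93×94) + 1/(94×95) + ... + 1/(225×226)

Partial fractions: 1/(k(k+1)) = 1/k - 1/(k+1)
The series telescopes:
= (1/93 - 1/94) + (1/94 - 1/95) + ... + (1/225 - 1/226)
= 1/93 - 1/226
= 133/21018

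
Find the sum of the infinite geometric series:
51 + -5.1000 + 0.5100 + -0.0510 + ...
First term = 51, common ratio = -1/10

For |r| < 1, S = a / (1 - r)
S = 51 / (1 - (-1/10))
S = 51 / (11/10)
S = 510/11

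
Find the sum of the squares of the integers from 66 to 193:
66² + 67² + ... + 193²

Use ∑_{k=1}^{n} k² = n(n+1)(2n+1)/6, then subtract the first 65 terms.
∑_{k=1}^{193} k² = 193×194×387/6 = 2415009
∑_{k=1}^{65} k² = 65×66×131/6 = 93665
∑_{k=66}^{193} k² = 2415009 - 93665 = 2321344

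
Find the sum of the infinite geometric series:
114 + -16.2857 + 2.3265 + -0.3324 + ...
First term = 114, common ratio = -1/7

For |r| < 1, S = a / (1 - r)
S = 114 / (1 - (-1/7))
S = 114 / (8/7)
S = 399/4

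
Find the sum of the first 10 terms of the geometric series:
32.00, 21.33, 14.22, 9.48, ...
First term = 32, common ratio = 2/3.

Sₙ = a(1 - rⁿ) / (1 - r)
S_10 = 32(1 - (2/3)^10) / (1 - (2/3))
S_10 = 32(1 - (1024/59049)) / (1/3)
S_10 = 1856800/19683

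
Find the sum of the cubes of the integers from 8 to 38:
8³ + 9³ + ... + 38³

Use ∑_{k=1}^{n} k³ = [n(n+1)/2]², then subtract the first 7 terms.
∑_{k=1}^{38} k³ = [38×39/2]² = 741² = 549081
∑_{k=1}^{7} k³ = [7×8/2]² = 28² = 784
∑_{k=8}^{38} k³ = 549081 - 784 = 548297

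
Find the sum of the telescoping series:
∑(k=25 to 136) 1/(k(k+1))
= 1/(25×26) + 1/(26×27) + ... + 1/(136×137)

Partial fractions: 1/(k(k+1)) = 1/k - 1/(k+1)
The series telescopes:
= (1/25 - 1/26) + (1/26 - 1/27) + ... + (1/136 - 1/137)
= 1/25 - 1/137
= 112/3425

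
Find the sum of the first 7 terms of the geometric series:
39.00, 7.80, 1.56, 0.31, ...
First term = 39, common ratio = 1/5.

Sₙ = a(1 - rⁿ) / (1 - r)
S_7 = 39(1 - (1/5)^7) / (1 - (1/5))
S_7 = 39(1 - (1/78125)) / (4/5)
S_7 = 761709/15625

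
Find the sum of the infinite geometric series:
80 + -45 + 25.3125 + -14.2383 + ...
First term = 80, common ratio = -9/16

For |r| < 1, S = a / (1 - r)
S = 80 / (1 - (-9/16))
S = 80 / (25/16)
S = 256/5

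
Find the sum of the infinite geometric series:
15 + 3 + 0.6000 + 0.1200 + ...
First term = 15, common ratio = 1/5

For |r| < 1, S = a / (1 - r)
S = 15 / (1 - (1/5))
S = 15 / (4/5)
S = 75/4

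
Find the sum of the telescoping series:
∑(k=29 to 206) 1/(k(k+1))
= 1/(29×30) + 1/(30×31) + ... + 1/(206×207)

Partial fractions: 1/(k(k+1)) = 1/k - 1/(k+1)
The series telescopes:
= (1/29 - 1/30) + (1/30 - 1/31) + ... + (1/206 - 1/207)
= 1/29 - 1/207
= 178/6003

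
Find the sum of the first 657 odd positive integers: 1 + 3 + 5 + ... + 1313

Sum of first n odd numbers = n²
= 657²
= 431649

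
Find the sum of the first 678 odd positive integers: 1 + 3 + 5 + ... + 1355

Sum of first n odd numbers = n²
= 678²
= 459684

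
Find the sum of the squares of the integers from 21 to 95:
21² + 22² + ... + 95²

Use ∑_{k=1}^{n} k² = n(n+1)(2n+1)/6, then subtract the first 20 terms.
∑_{k=1}^{95} k² = 95×96×191/6 = 290320
∑_{k=1}^{20} k² = 20×21×41/6 = 2870
∑_{k=21}^{95} k² = 290320 - 2870 = 287450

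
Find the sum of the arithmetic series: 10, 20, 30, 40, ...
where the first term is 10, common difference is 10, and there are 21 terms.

Sₙ = n/2 × (first + last)
Last term = a + (n-1)d = 10 + (21-1)×10 = 210
S_21 = 21/2 × (10 + 210)
S_21 = 21/2 × 220 = 2310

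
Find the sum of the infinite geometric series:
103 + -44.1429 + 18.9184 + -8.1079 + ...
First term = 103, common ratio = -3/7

For |r| < 1, S = a / (1 - r)
S = 103 / (1 - (-3/7))
S = 103 / (10/7)
S = 721/10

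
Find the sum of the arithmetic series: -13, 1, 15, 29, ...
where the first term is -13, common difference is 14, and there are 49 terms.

Sₙ = n/2 × (first + last)
Last term = a + (n-1)d = -13 + (49-1)×14 = 659
S_49 = 49/2 × (-13 + 659)
S_49 = 49/2 × 646 = 15827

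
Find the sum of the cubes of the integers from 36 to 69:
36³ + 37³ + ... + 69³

Use ∑_{k=1}^{n} k³ = [n(n+1)/2]², then subtract the first 35 terms.
∑_{k=1}^{69} k³ = [69×70/2]² = 2415² = 5832225
∑_{k=1}^{35} k³ = [35×36/2]² = 630² = 396900
∑_{k=36}^{69} k³ = 5832225 - 396900 = 5435325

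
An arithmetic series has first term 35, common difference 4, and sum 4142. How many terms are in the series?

Using S = n/2 × [2a + (n-1)d]
4142 = n/2 × [2(35) + (n-1)(4)]
4142 = n/2 × [70 + 4n - 4]
8284 = n × [66 + 4n]
4n² + (66)n - 8284 = 0
Discriminant: Δ = (66)² - 4(4)(-8284) = 4356 + 132544 = 136900
√Δ = 370
n = [-(66) + √Δ] / (2·4) = (-66 + 370) / 8 = 304 / 8 = 38
(The negative root is discarded since n must be a positive integer.)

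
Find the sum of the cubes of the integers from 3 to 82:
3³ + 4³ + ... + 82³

Use ∑_{k=1}^{n} k³ = [n(n+1)/2]², then subtract the first 2 terms.
∑_{k=1}^{82} k³ = [82×83/2]² = 3403² = 11580409
∑_{k=1}^{2} k³ = [2×3/2]² = 3² = 9
∑_{k=3}^{82} k³ = 11580409 - 9 = 11580400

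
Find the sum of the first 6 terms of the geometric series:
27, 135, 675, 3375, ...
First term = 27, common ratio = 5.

Sₙ = a(1 - rⁿ) / (1 - r)
S_6 = 27(1 - 5^6) / (1 - 5)
S_6 = 27(1 - 15625) / (-4)
S_6 = 105462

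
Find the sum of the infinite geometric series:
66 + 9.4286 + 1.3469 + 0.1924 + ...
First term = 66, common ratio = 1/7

For |r| < 1, S = a / (1 - r)
S = 66 / (1 - (1/7))
S = 66 / (6/7)
S = 77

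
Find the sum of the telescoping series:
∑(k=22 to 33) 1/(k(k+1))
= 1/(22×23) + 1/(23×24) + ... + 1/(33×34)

Partial fractions: 1/(k(k+1)) = 1/k - 1/(k+1)
The series telescopes:
= (1/22 - 1/23) + (1/23 - 1/24) + ... + (1/33 - 1/34)
= 1/22 - 1/34
= 3/187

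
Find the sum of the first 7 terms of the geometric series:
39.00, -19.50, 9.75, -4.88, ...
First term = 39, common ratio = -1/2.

Sₙ = a(1 - rⁿ) / (1 - r)
S_7 = 39(1 - (-1/2)^7) / (1 - (-1/2))
S_7 = 39(1 - (-1/128)) / (3/2)
S_7 = 1677/64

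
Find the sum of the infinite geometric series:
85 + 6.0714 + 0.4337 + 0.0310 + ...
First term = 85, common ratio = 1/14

For |r| < 1, S = a / (1 - r)
S = 85 / (1 - (1/14))
S = 85 / (13/14)
S = 1190/13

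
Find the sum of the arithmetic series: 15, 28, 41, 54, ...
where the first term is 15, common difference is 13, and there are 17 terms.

Sₙ = n/2 × (first + last)
Last term = a + (n-1)d = 15 + (17-1)×13 = 223
S_17 = 17/2 × (15 + 223)
S_17 = 17/2 × 238 = 2023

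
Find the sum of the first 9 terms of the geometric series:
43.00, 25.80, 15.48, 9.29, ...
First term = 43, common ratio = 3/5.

Sₙ = a(1 - rⁿ) / (1 - r)
S_9 = 43(1 - (3/5)^9) / (1 - (3/5))
S_9 = 43(1 - (19683/1953125)) / (2/5)
S_9 = 41569003/390625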